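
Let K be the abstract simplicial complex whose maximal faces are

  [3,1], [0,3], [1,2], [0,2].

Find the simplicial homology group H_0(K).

H_0 = Z.

Fix the vertex order 0 < 1 < 2 < 3 and write every simplex with vertices in increasing order. Then dim K = 1 and the simplices of K are:

  0-simplices (4): [0], [1], [2], [3]
  1-simplices (4): [0,2], [0,3], [1,2], [1,3]

giving chain groups C_0 ≅ Z^4, C_1 ≅ Z^4.

∂_1: C_1 → C_0 is given by ∂[p,q] = [q] − [p]. For instance
  ∂[1,2] = [2] − [1].
This gives a 4×4 integer matrix of rank 3; reducing to Smith normal form yields diagonal entries (1,1,1).

Now H_k = ker ∂_k / im ∂_{k+1}, so:

  H_0: rank C_0 − rank ∂_1 = 4 − 3 = 1, and the invariant factors of ∂_1 are all 1, so H_0 ≅ Z.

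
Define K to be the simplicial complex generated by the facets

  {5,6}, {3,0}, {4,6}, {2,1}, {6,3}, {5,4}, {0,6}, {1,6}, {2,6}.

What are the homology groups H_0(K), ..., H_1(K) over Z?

Fix the vertex order 0 < 1 < 2 < 3 < 4 < 5 < 6 and write every simplex with vertices in increasing order. Then dim K = 1 and the simplices of K are:

  0-simplices (7): [0], [1], [2], [3], [4], [5], [6]
  1-simplices (9): [0,3], [0,6], [1,2], [1,6], [2,6], [3,6], [4,5], [4,6], [5,6]

so the chain groups are C_0 ≅ Z^7, C_1 ≅ Z^9.

∂_1: C_1 → C_0 maps an edge to its endpoints' difference, ∂[p,q] = q − p.
The 7×9 boundary matrix has rank 6 and Smith normal form diag(1,1,1,1,1,1).

Computing H_k = (kernel of ∂_k) / (image of ∂_{k+1}):

  H_0: rank C_0 − rank ∂_1 = 7 − 6 = 1, and the invariant factors of ∂_1 are all 1, so H_0 ≅ Z.
  H_1: rank ker ∂_1 − rank ∂_2 = (9 − 6) − 0 = 3, and there is no ∂_2, so H_1 ≅ Z^3.

As a check, the Euler characteristic is 7 − 9 = -2, which agrees with 1 − 3 = -2.
(K is a triangulation of a wedge of 3 circles.)

H_0 ≅ Z,  H_1 ≅ Z^3.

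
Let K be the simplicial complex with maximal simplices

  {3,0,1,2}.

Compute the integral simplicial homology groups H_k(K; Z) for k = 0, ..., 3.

H_0 ≅ Z,  H_1 = 0,  H_2 = 0,  H_3 = 0.

We work with the vertex ordering 0 < 1 < 2 < 3. The simplices of K, each written with vertices in increasing order, are:

  0-simplices (4): [0], [1], [2], [3]
  1-simplices (6): [0,1], [0,2], [0,3], [1,2], [1,3], [2,3]
  2-simplices (4): [0,1,2], [0,1,3], [0,2,3], [1,2,3]
  3-simplices (1): [0,1,2,3]

Hence C_0 ≅ Z^4, C_1 ≅ Z^6, C_2 ≅ Z^4, C_3 ≅ Z^1.

The boundary map ∂_1: C_1 → C_0 maps an edge to its endpoints' difference, ∂[p,q] = q − p.
This gives a 4×6 integer matrix of rank 3; reducing to Smith normal form yields diagonal entries (1,1,1).

Boundary ∂_2: C_2 → C_1 sends each 2-simplex [p,q,r] to [q,r] − [p,r] + [p,q]. For instance
  ∂[0,2,3] = [2,3] − [0,3] + [0,2],
  ∂[0,1,3] = [1,3] − [0,3] + [0,1].
This gives a 6×4 integer matrix of rank 3; reducing to Smith normal form yields diagonal entries (1,1,1).

Boundary ∂_3: C_3 → C_2 sends each 3-simplex σ to the alternating sum Σ_i (−1)^i (σ with its i-th vertex removed). For instance
  ∂[0,1,2,3] = [1,2,3] − [0,2,3] + [0,1,3] − [0,1,2].
The resulting 4×1 matrix has rank 1, and its Smith normal form has invariant factors (1).

From H_k ≅ ker(∂_k) / im(∂_{k+1}) we obtain:

  H_0: rank C_0 − rank ∂_1 = 4 − 3 = 1, and the invariant factors of ∂_1 are all 1, so H_0 ≅ Z.
  H_1: rank ker ∂_1 − rank ∂_2 = (6 − 3) − 3 = 0, and the invariant factors of ∂_2 are all 1, so H_1 ≅ 0.
  H_2: rank ker ∂_2 − rank ∂_3 = (4 − 3) − 1 = 0, and the invariant factors of ∂_3 are all 1, so H_2 ≅ 0.
  H_3: rank ker ∂_3 − rank ∂_4 = (1 − 1) − 0 = 0, and there is no ∂_4, so H_3 ≅ 0.

(K is a triangulation of the 3-simplex.)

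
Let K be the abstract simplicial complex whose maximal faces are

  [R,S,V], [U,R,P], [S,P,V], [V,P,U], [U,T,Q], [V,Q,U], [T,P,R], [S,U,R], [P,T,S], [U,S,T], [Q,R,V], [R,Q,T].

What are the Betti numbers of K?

Take the total order P < Q < R < S < T < U < V on the vertex set. Then K (dimension 2) consists of the simplices:

  0-simplices (7): P, Q, R, S, T, U, V
  1-simplices (18): PR, PS, PT, PU, PV, QR, QT, QU, QV, RS, RT, RU, RV, ST, SU, SV, TU, UV
  2-simplices (12): PRT, PRU, PST, PSV, PUV, QRT, QRV, QTU, QUV, RSU, RSV, STU

so the chain groups are C_0 ≅ Z^7, C_1 ≅ Z^18, C_2 ≅ Z^12.

Boundary ∂_1: C_1 → C_0 maps an edge to its endpoints' difference, ∂[p,q] = q − p.
The 7×18 boundary matrix has rank 6 and Smith normal form diag(1,1,1,1,1,1).

∂_2: C_2 → C_1 acts by ∂[p,q,r] = [q,r] − [p,r] + [p,q]. For instance
  ∂QUV = UV − QV + QU,
  ∂PSV = SV − PV + PS.
This gives a 18×12 integer matrix of rank 12; reducing to Smith normal form yields diagonal entries (1,1,1,1,1,1,1,1,1,1,1,2).

From H_k ≅ ker(∂_k) / im(∂_{k+1}) we obtain:

  H_0: rank C_0 − rank ∂_1 = 7 − 6 = 1, and the invariant factors of ∂_1 are all 1, so H_0 ≅ Z.
  H_1: rank ker ∂_1 − rank ∂_2 = (18 − 6) − 12 = 0, and ∂_2 has invariant factor 2 > 1, so H_1 ≅ Z/2.
  H_2: rank ker ∂_2 − rank ∂_3 = (12 − 12) − 0 = 0, and there is no ∂_3, so H_2 ≅ 0.

(K is a triangulation of the real projective plane RP^2.)

Hence the Betti numbers are b_0 = 1, b_1 = 0, b_2 = 0.

b_0 = 1, b_1 = 0, b_2 = 0.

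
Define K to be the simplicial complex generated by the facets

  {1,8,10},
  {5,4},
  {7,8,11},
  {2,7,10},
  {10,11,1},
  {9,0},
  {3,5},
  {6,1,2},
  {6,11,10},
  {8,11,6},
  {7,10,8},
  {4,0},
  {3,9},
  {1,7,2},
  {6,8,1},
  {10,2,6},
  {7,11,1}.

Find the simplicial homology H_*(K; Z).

H_0 = Z^2,  H_1 = Z × Z/2,  H_2 = 0.

Take the total order 0 < 1 < 2 < 3 < 4 < 5 < 6 < 7 < 8 < 9 < 10 < 11 on the vertex set. Then K (dimension 2) consists of the simplices:

  0-simplices (12): [0], [1], [2], [3], [4], [5], [6], [7], [8], [9], [10], [11]
  1-simplices (23): (23 of them)
  2-simplices (12): [1,2,6], [1,2,7], [1,6,8], [1,7,11], [1,8,10], [1,10,11], [2,6,10], [2,7,10], [6,8,11], [6,10,11], [7,8,10], [7,8,11]

so the chain groups are C_0 ≅ Z^12, C_1 ≅ Z^23, C_2 ≅ Z^12.

Boundary ∂_1: C_1 → C_0 is given by ∂[p,q] = [q] − [p]. For instance
  ∂[10,11] = [11] − [10].
The 12×23 boundary matrix has rank 10 and Smith normal form diag(1,1,1,1,1,1,1,1,1,1).

The boundary map ∂_2: C_2 → C_1 maps a triangle to the signed sum of its edges. For instance
  ∂[2,7,10] = [7,10] − [2,10] + [2,7],
  ∂[7,8,10] = [8,10] − [7,10] + [7,8].
The resulting 23×12 matrix has rank 12, and its Smith normal form has invariant factors (1,1,1,1,1,1,1,1,1,1,1,2).

From H_k ≅ ker(∂_k) / im(∂_{k+1}) we obtain:

  H_0: rank C_0 − rank ∂_1 = 12 − 10 = 2, and the invariant factors of ∂_1 are all 1, so H_0 ≅ Z^2.
  H_1: rank ker ∂_1 − rank ∂_2 = (23 − 10) − 12 = 1, and ∂_2 has invariant factor 2 > 1, so H_1 ≅ Z × Z/2.
  H_2: rank ker ∂_2 − rank ∂_3 = (12 − 12) − 0 = 0, and there is no ∂_3, so H_2 ≅ 0.

(K is a triangulation of the disjoint union of the circle S^1 and the real projective plane RP^2.)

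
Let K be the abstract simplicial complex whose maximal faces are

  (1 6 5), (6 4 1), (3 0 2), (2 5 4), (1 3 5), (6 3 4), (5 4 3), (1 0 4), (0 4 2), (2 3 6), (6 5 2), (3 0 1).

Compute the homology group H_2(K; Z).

K has 7 vertices, 18 edges, 12 triangles.
rank ∂_2 = 12, rank ∂_3 = 0 ⇒ b_2 = 12 − 12 − 0 = 0. So H_2 = 0.

H_2 = 0.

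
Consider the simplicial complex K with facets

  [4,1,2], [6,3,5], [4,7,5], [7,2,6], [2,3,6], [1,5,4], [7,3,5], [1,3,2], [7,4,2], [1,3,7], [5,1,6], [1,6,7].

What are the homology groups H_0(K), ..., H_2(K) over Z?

Take the total order 1 < 2 < 3 < 4 < 5 < 6 < 7 on the vertex set. Then K (dimension 2) consists of the simplices:

  0-simplices (7): [1], [2], [3], [4], [5], [6], [7]
  1-simplices (18): [1,2], [1,3], [1,4], [1,5], [1,6], [1,7], [2,3], [2,4], [2,6], [2,7], [3,5], [3,6], [3,7], [4,5], [4,7], [5,6], [5,7], [6,7]
  2-simplices (12): [1,2,3], [1,2,4], [1,3,7], [1,4,5], [1,5,6], [1,6,7], [2,3,6], [2,4,7], [2,6,7], [3,5,6], [3,5,7], [4,5,7]

so the chain groups are C_0 ≅ Z^7, C_1 ≅ Z^18, C_2 ≅ Z^12.

The boundary map ∂_1: C_1 → C_0 is given by ∂[p,q] = [q] − [p]. For instance
  ∂[3,6] = [6] − [3].
This gives a 7×18 integer matrix of rank 6; reducing to Smith normal form yields diagonal entries (1,1,1,1,1,1).

The boundary map ∂_2: C_2 → C_1 maps a triangle to the signed sum of its edges. For instance
  ∂[4,5,7] = [5,7] − [4,7] + [4,5],
  ∂[1,3,7] = [3,7] − [1,7] + [1,3].
The resulting 18×12 matrix has rank 12, and its Smith normal form has invariant factors (1,1,1,1,1,1,1,1,1,1,1,2).

From H_k ≅ ker(∂_k) / im(∂_{k+1}) we obtain:

  H_0: rank C_0 − rank ∂_1 = 7 − 6 = 1, and the invariant factors of ∂_1 are all 1, so H_0 ≅ Z.
  H_1: rank ker ∂_1 − rank ∂_2 = (18 − 6) − 12 = 0, and ∂_2 has invariant factor 2 > 1, so H_1 ≅ Z/2.
  H_2: rank ker ∂_2 − rank ∂_3 = (12 − 12) − 0 = 0, and there is no ∂_3, so H_2 ≅ 0.

As a check, the Euler characteristic is 7 − 18 + 12 = 1, which agrees with 1 − 0 + 0 = 1.

H_0 = Z,  H_1 = Z/2,  H_2 = 0.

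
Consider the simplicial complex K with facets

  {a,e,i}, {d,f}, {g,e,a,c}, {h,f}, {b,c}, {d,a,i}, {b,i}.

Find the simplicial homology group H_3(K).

H_3 = 0.

Order the vertices as a < b < c < d < e < f < g < h < i. Listing each simplex with vertices in this order, K has dimension 3 with simplices:

  0-simplices (9): a, b, c, d, e, f, g, h, i
  1-simplices (14): ac, ad, ae, ag, ai, bc, bi, ce, cg, df, di, eg, ei, fh
  2-simplices (6): ace, acg, adi, aeg, aei, ceg
  3-simplices (1): aceg

Hence C_0 ≅ Z^9, C_1 ≅ Z^14, C_2 ≅ Z^6, C_3 ≅ Z^1.

Boundary ∂_1: C_1 → C_0 is given by ∂[p,q] = [q] − [p]. For instance
  ∂eg = g − e.
The resulting 9×14 matrix has rank 8, and its Smith normal form has invariant factors (1,1,1,1,1,1,1,1).

Boundary ∂_2: C_2 → C_1 sends each 2-simplex [p,q,r] to [q,r] − [p,r] + [p,q]. For instance
  ∂ace = ce − ae + ac,
  ∂aeg = eg − ag + ae.
As a 14×6 matrix over Z this has rank 5, with invariant factors (1,1,1,1,1).

∂_3: C_3 → C_2 sends each 3-simplex σ to the alternating sum Σ_i (−1)^i (σ with its i-th vertex removed). For instance
  ∂aceg = ceg − aeg + acg − ace.
As a 6×1 matrix over Z this has rank 1, with invariant factors (1).

Computing H_k = (kernel of ∂_k) / (image of ∂_{k+1}):

  H_3: rank ker ∂_3 − rank ∂_4 = (1 − 1) − 0 = 0, and there is no ∂_4, so H_3 ≅ 0.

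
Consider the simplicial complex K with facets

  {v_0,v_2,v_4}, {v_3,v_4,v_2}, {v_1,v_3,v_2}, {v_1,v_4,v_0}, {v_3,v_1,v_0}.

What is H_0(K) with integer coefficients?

Take the total order v_0 < v_1 < v_2 < v_3 < v_4 on the vertex set. Then K (dimension 2) consists of the simplices:

  0-simplices (5): [v_0], [v_1], [v_2], [v_3], [v_4]
  1-simplices (10): [v_0,v_1], [v_0,v_2], [v_0,v_3], [v_0,v_4], [v_1,v_2], [v_1,v_3], [v_1,v_4], [v_2,v_3], [v_2,v_4], [v_3,v_4]
  2-simplices (5): [v_0,v_1,v_3], [v_0,v_1,v_4], [v_0,v_2,v_4], [v_1,v_2,v_3], [v_2,v_3,v_4]

Hence C_0 ≅ Z^5, C_1 ≅ Z^10, C_2 ≅ Z^5.

Boundary ∂_1: C_1 → C_0 sends each edge [p,q] (with p < q) to q − p.
As a 5×10 matrix over Z this has rank 4, with invariant factors (1,1,1,1).

Boundary ∂_2: C_2 → C_1 acts by ∂[p,q,r] = [q,r] − [p,r] + [p,q]. For instance
  ∂[v_0,v_1,v_3] = [v_1,v_3] − [v_0,v_3] + [v_0,v_1],
  ∂[v_0,v_1,v_4] = [v_1,v_4] − [v_0,v_4] + [v_0,v_1].
This gives a 10×5 integer matrix of rank 5; reducing to Smith normal form yields diagonal entries (1,1,1,1,1).

Reading off H_k = ker ∂_k / im ∂_{k+1}:

  H_0: rank C_0 − rank ∂_1 = 5 − 4 = 1, and the invariant factors of ∂_1 are all 1, so H_0 = Z.

H_0 = Z.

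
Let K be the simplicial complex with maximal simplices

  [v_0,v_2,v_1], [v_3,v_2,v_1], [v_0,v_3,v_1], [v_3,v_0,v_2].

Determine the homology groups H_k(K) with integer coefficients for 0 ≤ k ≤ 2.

H_0 ≅ Z,  H_1 = 0,  H_2 ≅ Z.

Fix the vertex order v_0 < v_1 < v_2 < v_3 and write every simplex with vertices in increasing order. Then dim K = 2 and the simplices of K are:

  0-simplices (4): [v_0], [v_1], [v_2], [v_3]
  1-simplices (6): [v_0,v_1], [v_0,v_2], [v_0,v_3], [v_1,v_2], [v_1,v_3], [v_2,v_3]
  2-simplices (4): [v_0,v_1,v_2], [v_0,v_1,v_3], [v_0,v_2,v_3], [v_1,v_2,v_3]

Hence C_0 ≅ Z^4, C_1 ≅ Z^6, C_2 ≅ Z^4.

∂_1: C_1 → C_0 maps an edge to its endpoints' difference, ∂[p,q] = q − p. For instance
  ∂[v_1,v_2] = [v_2] − [v_1].
As a 4×6 matrix over Z this has rank 3, with invariant factors (1,1,1).

Boundary ∂_2: C_2 → C_1 maps a triangle to the signed sum of its edges. For instance
  ∂[v_0,v_1,v_2] = [v_1,v_2] − [v_0,v_2] + [v_0,v_1],
  ∂[v_1,v_2,v_3] = [v_2,v_3] − [v_1,v_3] + [v_1,v_2].
This gives a 6×4 integer matrix of rank 3; reducing to Smith normal form yields diagonal entries (1,1,1).

From H_k ≅ ker(∂_k) / im(∂_{k+1}) we obtain:

  H_0: rank C_0 − rank ∂_1 = 4 − 3 = 1, and the invariant factors of ∂_1 are all 1, so H_0 ≅ Z.
  H_1: rank ker ∂_1 − rank ∂_2 = (6 − 3) − 3 = 0, and the invariant factors of ∂_2 are all 1, so H_1 ≅ 0.
  H_2: rank ker ∂_2 − rank ∂_3 = (4 − 3) − 0 = 1, and there is no ∂_3, so H_2 ≅ Z.

As a check, the Euler characteristic is 4 − 6 + 4 = 2, which agrees with 1 − 0 + 1 = 2.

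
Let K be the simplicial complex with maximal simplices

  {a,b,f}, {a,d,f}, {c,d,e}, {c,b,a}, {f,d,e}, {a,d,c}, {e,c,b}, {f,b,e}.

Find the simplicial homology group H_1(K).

Fix the vertex order a < b < c < d < e < f and write every simplex with vertices in increasing order. Then dim K = 2 and the simplices of K are:

  0-simplices (6): a, b, c, d, e, f
  1-simplices (12): ab, ac, ad, af, bc, be, bf, cd, ce, de, df, ef
  2-simplices (8): abc, abf, acd, adf, bce, bef, cde, def

giving chain groups C_0 ≅ Z^6, C_1 ≅ Z^12, C_2 ≅ Z^8.

∂_1: C_1 → C_0 sends each edge [p,q] (with p < q) to q − p. For instance
  ∂df = f − d.
As a 6×12 matrix over Z this has rank 5, with invariant factors (1,1,1,1,1).

The boundary map ∂_2: C_2 → C_1 maps a triangle to the signed sum of its edges. For instance
  ∂bce = ce − be + bc,
  ∂bef = ef − bf + be.
As a 12×8 matrix over Z this has rank 7, with invariant factors (1,1,1,1,1,1,1).

Now H_k = ker ∂_k / im ∂_{k+1}, so:

  H_1: rank ker ∂_1 − rank ∂_2 = (12 − 5) − 7 = 0, and the invariant factors of ∂_2 are all 1, so H_1 = 0.

H_1 ≅ 0.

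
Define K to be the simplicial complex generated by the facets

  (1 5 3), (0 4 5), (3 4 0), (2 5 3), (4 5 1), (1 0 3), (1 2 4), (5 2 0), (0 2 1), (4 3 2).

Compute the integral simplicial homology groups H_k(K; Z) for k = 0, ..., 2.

H_0 = Z,  H_1 = Z/2Z,  H_2 = 0.

We work with the vertex ordering 0 < 1 < 2 < 3 < 4 < 5. The simplices of K, each written with vertices in increasing order, are:

  0-simplices (6): [0], [1], [2], [3], [4], [5]
  1-simplices (15): [0,1], [0,2], [0,3], [0,4], [0,5], [1,2], [1,3], [1,4], [1,5], [2,3], [2,4], [2,5], [3,4], [3,5], [4,5]
  2-simplices (10): [0,1,2], [0,1,3], [0,2,5], [0,3,4], [0,4,5], [1,2,4], [1,3,5], [1,4,5], [2,3,4], [2,3,5]

giving chain groups C_0 ≅ Z^6, C_1 ≅ Z^15, C_2 ≅ Z^10.

Boundary ∂_1: C_1 → C_0 sends each edge [p,q] (with p < q) to q − p. For instance
  ∂[2,3] = [3] − [2].
The resulting 6×15 matrix has rank 5, and its Smith normal form has invariant factors (1,1,1,1,1).

The boundary map ∂_2: C_2 → C_1 maps a triangle to the signed sum of its edges. For instance
  ∂[0,1,2] = [1,2] − [0,2] + [0,1],
  ∂[0,3,4] = [3,4] − [0,4] + [0,3].
The 15×10 boundary matrix has rank 10 and Smith normal form diag(1,1,1,1,1,1,1,1,1,2).

Now H_k = ker ∂_k / im ∂_{k+1}, so:

  H_0: rank C_0 − rank ∂_1 = 6 − 5 = 1, and the invariant factors of ∂_1 are all 1, so H_0 = Z.
  H_1: rank ker ∂_1 − rank ∂_2 = (15 − 5) − 10 = 0, and ∂_2 has invariant factor 2 > 1, so H_1 = Z/2Z.
  H_2: rank ker ∂_2 − rank ∂_3 = (10 − 10) − 0 = 0, and there is no ∂_3, so H_2 = 0.

As a check, the Euler characteristic is 6 − 15 + 10 = 1, which agrees with 1 − 0 + 0 = 1.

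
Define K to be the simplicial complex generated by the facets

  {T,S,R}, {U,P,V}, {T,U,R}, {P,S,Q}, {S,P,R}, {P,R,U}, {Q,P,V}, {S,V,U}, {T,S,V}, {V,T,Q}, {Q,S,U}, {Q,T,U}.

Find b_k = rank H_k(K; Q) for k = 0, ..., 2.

b_0 = 1, b_1 = 0, b_2 = 0.

Take the total order P < Q < R < S < T < U < V on the vertex set. Then K (dimension 2) consists of the simplices:

  0-simplices (7): P, Q, R, S, T, U, V
  1-simplices (18): PQ, PR, PS, PU, PV, QS, QT, QU, QV, RS, RT, RU, ST, SU, SV, TU, TV, UV
  2-simplices (12): PQS, PQV, PRS, PRU, PUV, QSU, QTU, QTV, RST, RTU, STV, SUV

Hence C_0 ≅ Z^7, C_1 ≅ Z^18, C_2 ≅ Z^12.

∂_1: C_1 → C_0 sends each edge [p,q] (with p < q) to q − p. For instance
  ∂PV = V − P.
As a 7×18 matrix over Z this has rank 6, with invariant factors (1,1,1,1,1,1).

Boundary ∂_2: C_2 → C_1 acts by ∂[p,q,r] = [q,r] − [p,r] + [p,q]. For instance
  ∂SUV = UV − SV + SU,
  ∂PQS = QS − PS + PQ.
As a 18×12 matrix over Z this has rank 12, with invariant factors (1,1,1,1,1,1,1,1,1,1,1,2).

Computing H_k = (kernel of ∂_k) / (image of ∂_{k+1}):

  H_0: rank C_0 − rank ∂_1 = 7 − 6 = 1, and the invariant factors of ∂_1 are all 1, so H_0 ≅ Z.
  H_1: rank ker ∂_1 − rank ∂_2 = (18 − 6) − 12 = 0, and ∂_2 has invariant factor 2 > 1, so H_1 ≅ Z/2.
  H_2: rank ker ∂_2 − rank ∂_3 = (12 − 12) − 0 = 0, and there is no ∂_3, so H_2 ≅ 0.

(K is a triangulation of the real projective plane RP^2.)

Hence the Betti numbers are b_0 = 1, b_1 = 0, b_2 = 0.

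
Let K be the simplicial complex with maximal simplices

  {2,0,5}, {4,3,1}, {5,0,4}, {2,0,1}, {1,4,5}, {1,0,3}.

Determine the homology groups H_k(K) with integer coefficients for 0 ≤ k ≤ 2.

We work with the vertex ordering 0 < 1 < 2 < 3 < 4 < 5. The simplices of K, each written with vertices in increasing order, are:

  0-simplices (6): [0], [1], [2], [3], [4], [5]
  1-simplices (12): [0,1], [0,2], [0,3], [0,4], [0,5], [1,2], [1,3], [1,4], [1,5], [2,5], [3,4], [4,5]
  2-simplices (6): [0,1,2], [0,1,3], [0,2,5], [0,4,5], [1,3,4], [1,4,5]

Hence C_0 ≅ Z^6, C_1 ≅ Z^12, C_2 ≅ Z^6.

Boundary ∂_1: C_1 → C_0 maps an edge to its endpoints' difference, ∂[p,q] = q − p. For instance
  ∂[3,4] = [4] − [3].
As a 6×12 matrix over Z this has rank 5, with invariant factors (1,1,1,1,1).

Boundary ∂_2: C_2 → C_1 sends each 2-simplex [p,q,r] to [q,r] − [p,r] + [p,q]. For instance
  ∂[1,3,4] = [3,4] − [1,4] + [1,3],
  ∂[0,1,3] = [1,3] − [0,3] + [0,1].
The resulting 12×6 matrix has rank 6, and its Smith normal form has invariant factors (1,1,1,1,1,1).

From H_k ≅ ker(∂_k) / im(∂_{k+1}) we obtain:

  H_0: rank C_0 − rank ∂_1 = 6 − 5 = 1, and the invariant factors of ∂_1 are all 1, so H_0 ≅ Z.
  H_1: rank ker ∂_1 − rank ∂_2 = (12 − 5) − 6 = 1, and the invariant factors of ∂_2 are all 1, so H_1 ≅ Z.
  H_2: rank ker ∂_2 − rank ∂_3 = (6 − 6) − 0 = 0, and there is no ∂_3, so H_2 ≅ 0.

H_0 = Z,  H_1 = Z,  H_2 = 0.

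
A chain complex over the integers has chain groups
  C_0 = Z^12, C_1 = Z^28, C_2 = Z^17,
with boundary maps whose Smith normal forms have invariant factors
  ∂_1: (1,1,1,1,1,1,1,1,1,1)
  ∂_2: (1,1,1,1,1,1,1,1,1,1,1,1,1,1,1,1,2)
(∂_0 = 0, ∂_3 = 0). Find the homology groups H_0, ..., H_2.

H_0 ≅ Z^2,  H_1 ≅ Z ⊕ Z/2Z,  H_2 = 0.

H_0: b_0 = 12 − 0 − 10 = 2; torsion from ∂_1 factors > 1: none. So H_0 ≅ Z^2.
H_1: b_1 = 28 − 10 − 17 = 1; torsion from ∂_2 factors > 1: [2]. So H_1 ≅ Z ⊕ Z/2Z.
H_2: b_2 = 17 − 17 − 0 = 0; torsion from ∂_3 factors > 1: none. So H_2 ≅ 0.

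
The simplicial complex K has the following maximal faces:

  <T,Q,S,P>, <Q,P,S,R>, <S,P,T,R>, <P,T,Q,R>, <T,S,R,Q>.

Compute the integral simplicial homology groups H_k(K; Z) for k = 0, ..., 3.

Take the total order P < Q < R < S < T on the vertex set. Then K (dimension 3) consists of the simplices:

  0-simplices (5): P, Q, R, S, T
  1-simplices (10): PQ, PR, PS, PT, QR, QS, QT, RS, RT, ST
  2-simplices (10): PQR, PQS, PQT, PRS, PRT, PST, QRS, QRT, QST, RST
  3-simplices (5): PQRS, PQRT, PQST, PRST, QRST

so the chain groups are C_0 ≅ Z^5, C_1 ≅ Z^10, C_2 ≅ Z^10, C_3 ≅ Z^5.

Boundary ∂_1: C_1 → C_0 maps an edge to its endpoints' difference, ∂[p,q] = q − p. For instance
  ∂RS = S − R.
As a 5×10 matrix over Z this has rank 4, with invariant factors (1,1,1,1).

∂_2: C_2 → C_1 sends each 2-simplex [p,q,r] to [q,r] − [p,r] + [p,q]. For instance
  ∂RST = ST − RT + RS,
  ∂PRT = RT − PT + PR.
The 10×10 boundary matrix has rank 6 and Smith normal form diag(1,1,1,1,1,1).

∂_3: C_3 → C_2 sends each 3-simplex σ to the alternating sum Σ_i (−1)^i (σ with its i-th vertex removed). For instance
  ∂PQRT = QRT − PRT + PQT − PQR,
  ∂PQRS = QRS − PRS + PQS − PQR.
This gives a 10×5 integer matrix of rank 4; reducing to Smith normal form yields diagonal entries (1,1,1,1).

Reading off H_k = ker ∂_k / im ∂_{k+1}:

  H_0: rank C_0 − rank ∂_1 = 5 − 4 = 1, and the invariant factors of ∂_1 are all 1, so H_0 ≅ Z.
  H_1: rank ker ∂_1 − rank ∂_2 = (10 − 4) − 6 = 0, and the invariant factors of ∂_2 are all 1, so H_1 ≅ 0.
  H_2: rank ker ∂_2 − rank ∂_3 = (10 − 6) − 4 = 0, and the invariant factors of ∂_3 are all 1, so H_2 ≅ 0.
  H_3: rank ker ∂_3 − rank ∂_4 = (5 − 4) − 0 = 1, and there is no ∂_4, so H_3 ≅ Z.

As a check, the Euler characteristic is 5 − 10 + 10 − 5 = 0, which agrees with 1 − 0 + 0 − 1 = 0.
(K is a triangulation of the 3-sphere S^3.)

H_0 ≅ Z,  H_1 = 0,  H_2 = 0,  H_3 ≅ Z.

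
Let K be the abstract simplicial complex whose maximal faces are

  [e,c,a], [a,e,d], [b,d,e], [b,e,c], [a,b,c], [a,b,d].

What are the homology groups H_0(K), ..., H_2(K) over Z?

H_0 = Z,  H_1 = 0,  H_2 = Z.

Fix the vertex order a < b < c < d < e and write every simplex with vertices in increasing order. Then dim K = 2 and the simplices of K are:

  0-simplices (5): a, b, c, d, e
  1-simplices (9): ab, ac, ad, ae, bc, bd, be, ce, de
  2-simplices (6): abc, abd, ace, ade, bce, bde

so the chain groups are C_0 ≅ Z^5, C_1 ≅ Z^9, C_2 ≅ Z^6.

∂_1: C_1 → C_0 sends each edge [p,q] (with p < q) to q − p.
The 5×9 boundary matrix has rank 4 and Smith normal form diag(1,1,1,1).

The boundary map ∂_2: C_2 → C_1 acts by ∂[p,q,r] = [q,r] − [p,r] + [p,q]. For instance
  ∂abd = bd − ad + ab,
  ∂bce = ce − be + bc.
This gives a 9×6 integer matrix of rank 5; reducing to Smith normal form yields diagonal entries (1,1,1,1,1).

Computing H_k = (kernel of ∂_k) / (image of ∂_{k+1}):

  H_0: rank C_0 − rank ∂_1 = 5 − 4 = 1, and the invariant factors of ∂_1 are all 1, so H_0 ≅ Z.
  H_1: rank ker ∂_1 − rank ∂_2 = (9 − 4) − 5 = 0, and the invariant factors of ∂_2 are all 1, so H_1 ≅ 0.
  H_2: rank ker ∂_2 − rank ∂_3 = (6 − 5) − 0 = 1, and there is no ∂_3, so H_2 ≅ Z.

As a check, the Euler characteristic is 5 − 9 + 6 = 2, which agrees with 1 − 0 + 1 = 2.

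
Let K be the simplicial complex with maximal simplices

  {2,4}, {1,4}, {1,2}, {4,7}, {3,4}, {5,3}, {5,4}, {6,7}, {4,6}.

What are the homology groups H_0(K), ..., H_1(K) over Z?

Order the vertices as 1 < 2 < 3 < 4 < 5 < 6 < 7. Listing each simplex with vertices in this order, K has dimension 1 with simplices:

  0-simplices (7): [1], [2], [3], [4], [5], [6], [7]
  1-simplices (9): [1,2], [1,4], [2,4], [3,4], [3,5], [4,5], [4,6], [4,7], [6,7]

giving chain groups C_0 ≅ Z^7, C_1 ≅ Z^9.

The boundary map ∂_1: C_1 → C_0 is given by ∂[p,q] = [q] − [p].
As a 7×9 matrix over Z this has rank 6, with invariant factors (1,1,1,1,1,1).

From H_k ≅ ker(∂_k) / im(∂_{k+1}) we obtain:

  H_0: rank C_0 − rank ∂_1 = 7 − 6 = 1, and the invariant factors of ∂_1 are all 1, so H_0 ≅ Z.
  H_1: rank ker ∂_1 − rank ∂_2 = (9 − 6) − 0 = 3, and there is no ∂_2, so H_1 ≅ Z^3.

As a check, the Euler characteristic is 7 − 9 = -2, which agrees with 1 − 3 = -2.

H_0 = Z,  H_1 = Z^3.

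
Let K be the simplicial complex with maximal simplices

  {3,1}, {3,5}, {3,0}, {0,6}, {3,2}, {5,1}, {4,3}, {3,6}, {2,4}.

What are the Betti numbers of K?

K has 7 vertices, 9 edges.
rank ∂_0 = 0, rank ∂_1 = 6 ⇒ b_0 = 7 − 0 − 6 = 1; all invariant factors of ∂_1 are 1 so no torsion. So H_0 ≅ Z.
rank ∂_1 = 6, rank ∂_2 = 0 ⇒ b_1 = 9 − 6 − 0 = 3. So H_1 ≅ Z^3.

b_0 = 1, b_1 = 3.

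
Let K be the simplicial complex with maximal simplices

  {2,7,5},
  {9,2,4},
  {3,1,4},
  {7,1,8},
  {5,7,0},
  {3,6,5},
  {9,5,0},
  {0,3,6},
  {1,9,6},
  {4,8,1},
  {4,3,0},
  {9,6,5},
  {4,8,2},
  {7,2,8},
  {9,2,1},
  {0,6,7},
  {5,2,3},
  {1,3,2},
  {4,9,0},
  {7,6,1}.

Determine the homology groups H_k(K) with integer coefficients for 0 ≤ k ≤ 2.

H_0 ≅ Z,  H_1 ≅ Z × Z/2,  H_2 = 0.

We work with the vertex ordering 0 < 1 < 2 < 3 < 4 < 5 < 6 < 7 < 8 < 9. The simplices of K, each written with vertices in increasing order, are:

  0-simplices (10): [0], [1], [2], [3], [4], [5], [6], [7], [8], [9]
  1-simplices (30): (30 of them)
  2-simplices (20): (20 of them)

so the chain groups are C_0 ≅ Z^10, C_1 ≅ Z^30, C_2 ≅ Z^20.

The boundary map ∂_1: C_1 → C_0 maps an edge to its endpoints' difference, ∂[p,q] = q − p. For instance
  ∂[5,7] = [7] − [5].
This gives a 10×30 integer matrix of rank 9; reducing to Smith normal form yields diagonal entries (1,1,1,1,1,1,1,1,1).

Boundary ∂_2: C_2 → C_1 sends each 2-simplex [p,q,r] to [q,r] − [p,r] + [p,q]. For instance
  ∂[1,2,3] = [2,3] − [1,3] + [1,2],
  ∂[2,7,8] = [7,8] − [2,8] + [2,7].
This gives a 30×20 integer matrix of rank 20; reducing to Smith normal form yields diagonal entries (1,1,1,1,1,1,1,1,1,1,1,1,1,1,1,1,1,1,1,2).

Computing H_k = (kernel of ∂_k) / (image of ∂_{k+1}):

  H_0: rank C_0 − rank ∂_1 = 10 − 9 = 1, and the invariant factors of ∂_1 are all 1, so H_0 ≅ Z.
  H_1: rank ker ∂_1 − rank ∂_2 = (30 − 9) − 20 = 1, and ∂_2 has invariant factor 2 > 1, so H_1 ≅ Z × Z/2.
  H_2: rank ker ∂_2 − rank ∂_3 = (20 − 20) − 0 = 0, and there is no ∂_3, so H_2 ≅ 0.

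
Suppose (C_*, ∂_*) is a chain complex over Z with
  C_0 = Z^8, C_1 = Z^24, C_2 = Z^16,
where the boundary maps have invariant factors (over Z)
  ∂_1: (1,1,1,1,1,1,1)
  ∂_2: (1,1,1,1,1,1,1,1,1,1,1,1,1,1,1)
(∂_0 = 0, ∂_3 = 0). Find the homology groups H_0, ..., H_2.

H_0: b_0 = 8 − 0 − 7 = 1; torsion from ∂_1 factors > 1: none. So H_0 ≅ Z.
H_1: b_1 = 24 − 7 − 15 = 2; torsion from ∂_2 factors > 1: none. So H_1 ≅ Z^2.
H_2: b_2 = 16 − 15 − 0 = 1; torsion from ∂_3 factors > 1: none. So H_2 ≅ Z.

H_0 ≅ Z,  H_1 ≅ Z^2,  H_2 ≅ Z.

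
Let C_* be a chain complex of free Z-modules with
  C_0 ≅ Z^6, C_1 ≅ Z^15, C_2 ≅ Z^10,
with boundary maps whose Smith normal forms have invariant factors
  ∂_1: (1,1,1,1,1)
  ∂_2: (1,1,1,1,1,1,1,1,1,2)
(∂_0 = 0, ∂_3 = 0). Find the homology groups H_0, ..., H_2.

H_0 = Z,  H_1 = Z/2,  H_2 = 0.

H_0: b_0 = 6 − 0 − 5 = 1; torsion from ∂_1 factors > 1: none. So H_0 = Z.
H_1: b_1 = 15 − 5 − 10 = 0; torsion from ∂_2 factors > 1: [2]. So H_1 = Z/2.
H_2: b_2 = 10 − 10 − 0 = 0; torsion from ∂_3 factors > 1: none. So H_2 = 0.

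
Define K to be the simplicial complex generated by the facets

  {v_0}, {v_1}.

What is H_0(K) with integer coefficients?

H_0 ≅ Z^2.

Take the total order v_0 < v_1 on the vertex set. Then K (dimension 0) consists of the simplices:

  0-simplices (2): [v_0], [v_1]

so the chain groups are C_0 ≅ Z^2.

Computing H_k = (kernel of ∂_k) / (image of ∂_{k+1}):

  H_0: rank C_0 − rank ∂_1 = 2 − 0 = 2, and there is no ∂_1, so H_0 ≅ Z^2.

(K is a triangulation of a set of 2 points.)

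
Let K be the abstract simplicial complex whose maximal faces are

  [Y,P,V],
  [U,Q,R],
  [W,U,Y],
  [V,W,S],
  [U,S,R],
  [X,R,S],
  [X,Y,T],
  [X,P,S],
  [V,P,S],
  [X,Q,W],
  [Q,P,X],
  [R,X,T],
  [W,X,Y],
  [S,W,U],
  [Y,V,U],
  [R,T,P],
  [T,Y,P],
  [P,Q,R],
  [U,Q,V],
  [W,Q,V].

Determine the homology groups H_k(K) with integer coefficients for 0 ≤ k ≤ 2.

K has 10 vertices, 30 edges, 20 triangles.
rank ∂_0 = 0, rank ∂_1 = 9 ⇒ b_0 = 10 − 0 − 9 = 1; all invariant factors of ∂_1 are 1 so no torsion. So H_0 ≅ Z.
rank ∂_1 = 9, rank ∂_2 = 20 ⇒ b_1 = 30 − 9 − 20 = 1; ∂_2 has invariant factor(s) [2] giving torsion. So H_1 ≅ Z ⊕ Z/2.
rank ∂_2 = 20, rank ∂_3 = 0 ⇒ b_2 = 20 − 20 − 0 = 0. So H_2 ≅ 0.

H_0 = Z,  H_1 = Z ⊕ Z/2,  H_2 = 0.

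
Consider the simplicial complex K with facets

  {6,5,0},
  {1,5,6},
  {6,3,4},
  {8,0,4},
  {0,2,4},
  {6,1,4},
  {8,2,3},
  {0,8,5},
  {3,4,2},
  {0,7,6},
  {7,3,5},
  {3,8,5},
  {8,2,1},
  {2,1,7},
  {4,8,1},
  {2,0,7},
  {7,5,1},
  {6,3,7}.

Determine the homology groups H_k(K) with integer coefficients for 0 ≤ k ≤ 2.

H_0 ≅ Z,  H_1 ≅ Z ⊕ Z_2,  H_2 = 0.

Order the vertices as 0 < 1 < 2 < 3 < 4 < 5 < 6 < 7 < 8. Listing each simplex with vertices in this order, K has dimension 2 with simplices:

  0-simplices (9): [0], [1], [2], [3], [4], [5], [6], [7], [8]
  1-simplices (27): (27 of them)
  2-simplices (18): [0,2,4], [0,2,7], [0,4,8], [0,5,6], [0,5,8], [0,6,7], [1,2,7], [1,2,8], [1,4,6], [1,4,8], [1,5,6], [1,5,7], [2,3,4], [2,3,8], [3,4,6], [3,5,7], [3,5,8], [3,6,7]

Hence C_0 ≅ Z^9, C_1 ≅ Z^27, C_2 ≅ Z^18.

∂_1: C_1 → C_0 maps an edge to its endpoints' difference, ∂[p,q] = q − p. For instance
  ∂[3,8] = [8] − [3].
The 9×27 boundary matrix has rank 8 and Smith normal form diag(1,1,1,1,1,1,1,1).

∂_2: C_2 → C_1 sends each 2-simplex [p,q,r] to [q,r] − [p,r] + [p,q]. For instance
  ∂[0,5,8] = [5,8] − [0,8] + [0,5],
  ∂[2,3,8] = [3,8] − [2,8] + [2,3].
This gives a 27×18 integer matrix of rank 18; reducing to Smith normal form yields diagonal entries (1,1,1,1,1,1,1,1,1,1,1,1,1,1,1,1,1,2).

Reading off H_k = ker ∂_k / im ∂_{k+1}:

  H_0: rank C_0 − rank ∂_1 = 9 − 8 = 1, and the invariant factors of ∂_1 are all 1, so H_0 = Z.
  H_1: rank ker ∂_1 − rank ∂_2 = (27 − 8) − 18 = 1, and ∂_2 has invariant factor 2 > 1, so H_1 = Z ⊕ Z_2.
  H_2: rank ker ∂_2 − rank ∂_3 = (18 − 18) − 0 = 0, and there is no ∂_3, so H_2 = 0.

As a check, the Euler characteristic is 9 − 27 + 18 = 0, which agrees with 1 − 1 + 0 = 0.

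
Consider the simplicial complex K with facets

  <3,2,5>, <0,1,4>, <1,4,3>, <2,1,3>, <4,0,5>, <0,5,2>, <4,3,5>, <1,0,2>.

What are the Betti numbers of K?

We work with the vertex ordering 0 < 1 < 2 < 3 < 4 < 5. The simplices of K, each written with vertices in increasing order, are:

  0-simplices (6): [0], [1], [2], [3], [4], [5]
  1-simplices (12): [0,1], [0,2], [0,4], [0,5], [1,2], [1,3], [1,4], [2,3], [2,5], [3,4], [3,5], [4,5]
  2-simplices (8): [0,1,2], [0,1,4], [0,2,5], [0,4,5], [1,2,3], [1,3,4], [2,3,5], [3,4,5]

so the chain groups are C_0 ≅ Z^6, C_1 ≅ Z^12, C_2 ≅ Z^8.

∂_1: C_1 → C_0 sends each edge [p,q] (with p < q) to q − p. For instance
  ∂[3,4] = [4] − [3].
The resulting 6×12 matrix has rank 5, and its Smith normal form has invariant factors (1,1,1,1,1).

The boundary map ∂_2: C_2 → C_1 maps a triangle to the signed sum of its edges. For instance
  ∂[1,2,3] = [2,3] − [1,3] + [1,2],
  ∂[0,1,4] = [1,4] − [0,4] + [0,1].
As a 12×8 matrix over Z this has rank 7, with invariant factors (1,1,1,1,1,1,1).

Computing H_k = (kernel of ∂_k) / (image of ∂_{k+1}):

  H_0: rank C_0 − rank ∂_1 = 6 − 5 = 1, and the invariant factors of ∂_1 are all 1, so H_0 = Z.
  H_1: rank ker ∂_1 − rank ∂_2 = (12 − 5) − 7 = 0, and the invariant factors of ∂_2 are all 1, so H_1 = 0.
  H_2: rank ker ∂_2 − rank ∂_3 = (8 − 7) − 0 = 1, and there is no ∂_3, so H_2 = Z.

As a check, the Euler characteristic is 6 − 12 + 8 = 2, which agrees with 1 − 0 + 1 = 2.

Hence the Betti numbers are b_0 = 1, b_1 = 0, b_2 = 1.

b_0 = 1, b_1 = 0, b_2 = 1.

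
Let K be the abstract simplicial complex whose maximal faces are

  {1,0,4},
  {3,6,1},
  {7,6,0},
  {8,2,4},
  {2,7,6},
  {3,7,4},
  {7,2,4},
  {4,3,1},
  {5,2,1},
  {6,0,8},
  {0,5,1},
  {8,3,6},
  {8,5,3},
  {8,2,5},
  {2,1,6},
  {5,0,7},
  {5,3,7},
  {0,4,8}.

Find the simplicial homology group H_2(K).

K has 9 vertices, 27 edges, 18 triangles.
rank ∂_2 = 17, rank ∂_3 = 0 ⇒ b_2 = 18 − 17 − 0 = 1. So H_2 ≅ Z.

H_2 ≅ Z.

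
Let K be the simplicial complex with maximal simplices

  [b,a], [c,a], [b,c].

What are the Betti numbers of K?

Order the vertices as a < b < c. Listing each simplex with vertices in this order, K has dimension 1 with simplices:

  0-simplices (3): a, b, c
  1-simplices (3): ab, ac, bc

giving chain groups C_0 ≅ Z^3, C_1 ≅ Z^3.

The boundary map ∂_1: C_1 → C_0 maps an edge to its endpoints' difference, ∂[p,q] = q − p. For instance
  ∂ac = c − a.
The 3×3 boundary matrix has rank 2 and Smith normal form diag(1,1).

Computing H_k = (kernel of ∂_k) / (image of ∂_{k+1}):

  H_0: rank C_0 − rank ∂_1 = 3 − 2 = 1, and the invariant factors of ∂_1 are all 1, so H_0 = Z.
  H_1: rank ker ∂_1 − rank ∂_2 = (3 − 2) − 0 = 1, and there is no ∂_2, so H_1 = Z.

Hence the Betti numbers are b_0 = 1, b_1 = 1.

b_0 = 1, b_1 = 1.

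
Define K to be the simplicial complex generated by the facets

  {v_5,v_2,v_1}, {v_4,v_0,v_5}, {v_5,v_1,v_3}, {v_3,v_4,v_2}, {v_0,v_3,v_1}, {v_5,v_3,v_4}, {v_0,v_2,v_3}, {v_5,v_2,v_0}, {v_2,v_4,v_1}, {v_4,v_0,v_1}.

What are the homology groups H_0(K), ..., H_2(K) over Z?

H_0 = Z,  H_1 = Z/2Z,  H_2 = 0.

K has 6 vertices, 15 edges, 10 triangles.
rank ∂_0 = 0, rank ∂_1 = 5 ⇒ b_0 = 6 − 0 − 5 = 1; all invariant factors of ∂_1 are 1 so no torsion. So H_0 ≅ Z.
rank ∂_1 = 5, rank ∂_2 = 10 ⇒ b_1 = 15 − 5 − 10 = 0; ∂_2 has invariant factor(s) [2] giving torsion. So H_1 ≅ Z/2Z.
rank ∂_2 = 10, rank ∂_3 = 0 ⇒ b_2 = 10 − 10 − 0 = 0. So H_2 ≅ 0.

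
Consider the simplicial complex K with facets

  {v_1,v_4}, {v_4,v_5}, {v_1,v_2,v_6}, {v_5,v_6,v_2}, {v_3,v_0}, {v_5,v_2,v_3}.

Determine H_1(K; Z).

H_1 ≅ Z.

Order the vertices as v_0 < v_1 < v_2 < v_3 < v_4 < v_5 < v_6. Listing each simplex with vertices in this order, K has dimension 2 with simplices:

  0-simplices (7): [v_0], [v_1], [v_2], [v_3], [v_4], [v_5], [v_6]
  1-simplices (10): [v_0,v_3], [v_1,v_2], [v_1,v_4], [v_1,v_6], [v_2,v_3], [v_2,v_5], [v_2,v_6], [v_3,v_5], [v_4,v_5], [v_5,v_6]
  2-simplices (3): [v_1,v_2,v_6], [v_2,v_3,v_5], [v_2,v_5,v_6]

giving chain groups C_0 ≅ Z^7, C_1 ≅ Z^10, C_2 ≅ Z^3.

Boundary ∂_1: C_1 → C_0 maps an edge to its endpoints' difference, ∂[p,q] = q − p.
The resulting 7×10 matrix has rank 6, and its Smith normal form has invariant factors (1,1,1,1,1,1).

Boundary ∂_2: C_2 → C_1 acts by ∂[p,q,r] = [q,r] − [p,r] + [p,q]. For instance
  ∂[v_1,v_2,v_6] = [v_2,v_6] − [v_1,v_6] + [v_1,v_2],
  ∂[v_2,v_5,v_6] = [v_5,v_6] − [v_2,v_6] + [v_2,v_5].
The 10×3 boundary matrix has rank 3 and Smith normal form diag(1,1,1).

Now H_k = ker ∂_k / im ∂_{k+1}, so:

  H_1: rank ker ∂_1 − rank ∂_2 = (10 − 6) − 3 = 1, and the invariant factors of ∂_2 are all 1, so H_1 ≅ Z.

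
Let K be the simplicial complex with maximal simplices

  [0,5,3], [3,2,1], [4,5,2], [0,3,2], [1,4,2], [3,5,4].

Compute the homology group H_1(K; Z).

Order the vertices as 0 < 1 < 2 < 3 < 4 < 5. Listing each simplex with vertices in this order, K has dimension 2 with simplices:

  0-simplices (6): [0], [1], [2], [3], [4], [5]
  1-simplices (12): [0,2], [0,3], [0,5], [1,2], [1,3], [1,4], [2,3], [2,4], [2,5], [3,4], [3,5], [4,5]
  2-simplices (6): [0,2,3], [0,3,5], [1,2,3], [1,2,4], [2,4,5], [3,4,5]

Hence C_0 ≅ Z^6, C_1 ≅ Z^12, C_2 ≅ Z^6.

∂_1: C_1 → C_0 is given by ∂[p,q] = [q] − [p].
The 6×12 boundary matrix has rank 5 and Smith normal form diag(1,1,1,1,1).

∂_2: C_2 → C_1 maps a triangle to the signed sum of its edges. For instance
  ∂[2,4,5] = [4,5] − [2,5] + [2,4],
  ∂[0,2,3] = [2,3] − [0,3] + [0,2].
This gives a 12×6 integer matrix of rank 6; reducing to Smith normal form yields diagonal entries (1,1,1,1,1,1).

Now H_k = ker ∂_k / im ∂_{k+1}, so:

  H_1: rank ker ∂_1 − rank ∂_2 = (12 − 5) − 6 = 1, and the invariant factors of ∂_2 are all 1, so H_1 ≅ Z.

(K is a triangulation of the cylinder S^1 x I.)

H_1 = Z.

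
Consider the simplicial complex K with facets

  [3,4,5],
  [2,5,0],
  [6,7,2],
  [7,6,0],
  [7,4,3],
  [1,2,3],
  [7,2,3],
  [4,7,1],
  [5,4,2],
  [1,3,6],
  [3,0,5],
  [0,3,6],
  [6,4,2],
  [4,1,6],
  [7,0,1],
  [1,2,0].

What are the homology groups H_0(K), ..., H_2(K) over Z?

H_0 = Z,  H_1 = Z^2,  H_2 = Z.

K has 8 vertices, 24 edges, 16 triangles.
rank ∂_0 = 0, rank ∂_1 = 7 ⇒ b_0 = 8 − 0 − 7 = 1; all invariant factors of ∂_1 are 1 so no torsion. So H_0 = Z.
rank ∂_1 = 7, rank ∂_2 = 15 ⇒ b_1 = 24 − 7 − 15 = 2; all invariant factors of ∂_2 are 1 so no torsion. So H_1 = Z^2.
rank ∂_2 = 15, rank ∂_3 = 0 ⇒ b_2 = 16 − 15 − 0 = 1. So H_2 = Z.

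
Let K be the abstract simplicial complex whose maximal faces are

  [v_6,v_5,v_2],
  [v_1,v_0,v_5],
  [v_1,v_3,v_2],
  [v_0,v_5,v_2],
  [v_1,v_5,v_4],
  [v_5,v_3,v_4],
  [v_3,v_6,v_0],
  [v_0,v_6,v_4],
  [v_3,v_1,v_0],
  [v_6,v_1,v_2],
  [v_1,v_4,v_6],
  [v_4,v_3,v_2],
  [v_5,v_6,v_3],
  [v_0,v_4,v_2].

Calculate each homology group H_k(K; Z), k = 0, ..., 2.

Take the total order v_0 < v_1 < v_2 < v_3 < v_4 < v_5 < v_6 on the vertex set. Then K (dimension 2) consists of the simplices:

  0-simplices (7): [v_0], [v_1], [v_2], [v_3], [v_4], [v_5], [v_6]
  1-simplices (21): (21 of them)
  2-simplices (14): (14 of them)

so the chain groups are C_0 ≅ Z^7, C_1 ≅ Z^21, C_2 ≅ Z^14.

∂_1: C_1 → C_0 maps an edge to its endpoints' difference, ∂[p,q] = q − p. For instance
  ∂[v_1,v_4] = [v_4] − [v_1].
The resulting 7×21 matrix has rank 6, and its Smith normal form has invariant factors (1,1,1,1,1,1).

∂_2: C_2 → C_1 maps a triangle to the signed sum of its edges. For instance
  ∂[v_3,v_5,v_6] = [v_5,v_6] − [v_3,v_6] + [v_3,v_5],
  ∂[v_1,v_2,v_3] = [v_2,v_3] − [v_1,v_3] + [v_1,v_2].
As a 21×14 matrix over Z this has rank 13, with invariant factors (1,1,1,1,1,1,1,1,1,1,1,1,1).

Now H_k = ker ∂_k / im ∂_{k+1}, so:

  H_0: rank C_0 − rank ∂_1 = 7 − 6 = 1, and the invariant factors of ∂_1 are all 1, so H_0 ≅ Z.
  H_1: rank ker ∂_1 − rank ∂_2 = (21 − 6) − 13 = 2, and the invariant factors of ∂_2 are all 1, so H_1 ≅ Z^2.
  H_2: rank ker ∂_2 − rank ∂_3 = (14 − 13) − 0 = 1, and there is no ∂_3, so H_2 ≅ Z.

H_0 = Z,  H_1 = Z^2,  H_2 = Z.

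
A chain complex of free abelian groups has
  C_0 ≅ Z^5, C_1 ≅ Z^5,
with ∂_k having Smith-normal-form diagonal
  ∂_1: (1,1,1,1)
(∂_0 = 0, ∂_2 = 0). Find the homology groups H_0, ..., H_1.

H_0: b_0 = 5 − 0 − 4 = 1; torsion from ∂_1 factors > 1: none. So H_0 = Z.
H_1: b_1 = 5 − 4 − 0 = 1; torsion from ∂_2 factors > 1: none. So H_1 = Z.

H_0 = Z,  H_1 = Z.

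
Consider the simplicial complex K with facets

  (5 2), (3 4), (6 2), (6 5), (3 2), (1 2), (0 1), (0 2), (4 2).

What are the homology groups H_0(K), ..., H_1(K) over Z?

Order the vertices as 0 < 1 < 2 < 3 < 4 < 5 < 6. Listing each simplex with vertices in this order, K has dimension 1 with simplices:

  0-simplices (7): [0], [1], [2], [3], [4], [5], [6]
  1-simplices (9): [0,1], [0,2], [1,2], [2,3], [2,4], [2,5], [2,6], [3,4], [5,6]

giving chain groups C_0 ≅ Z^7, C_1 ≅ Z^9.

The boundary map ∂_1: C_1 → C_0 is given by ∂[p,q] = [q] − [p]. For instance
  ∂[2,3] = [3] − [2].
The resulting 7×9 matrix has rank 6, and its Smith normal form has invariant factors (1,1,1,1,1,1).

Now H_k = ker ∂_k / im ∂_{k+1}, so:

  H_0: rank C_0 − rank ∂_1 = 7 − 6 = 1, and the invariant factors of ∂_1 are all 1, so H_0 ≅ Z.
  H_1: rank ker ∂_1 − rank ∂_2 = (9 − 6) − 0 = 3, and there is no ∂_2, so H_1 ≅ Z^3.

As a check, the Euler characteristic is 7 − 9 = -2, which agrees with 1 − 3 = -2.

H_0 ≅ Z,  H_1 ≅ Z^3.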